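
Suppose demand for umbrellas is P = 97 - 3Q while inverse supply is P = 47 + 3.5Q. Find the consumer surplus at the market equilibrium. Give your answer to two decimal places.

88.76

Equilibrium: 97 - 3Q = 47 + 3.5Q, so Q* = 7.6923 and P* = 73.9231.
Consumer surplus is the triangle under demand above P*: (1/2)(7.6923)(97 - 73.9231) = (1/2)(7.6923)(23.0769) = 88.7574.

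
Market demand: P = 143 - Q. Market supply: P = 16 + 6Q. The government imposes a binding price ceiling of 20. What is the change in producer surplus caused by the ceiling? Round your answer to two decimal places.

-986.16

Without the control, 143 - Q = 16 + 6Q so Q* = 18.1429 and P* = 124.8571.
At the ceiling price 20, quantity supplied is (20 - 16)/6 = 0.6667; supply is the short side, so Q = 0.6667 trades at P = 20.
PS goes from (1/2)(18.1429)(108.8571) = 987.4898 to 1.3333 (computed as (20 - 16)(0.6667) - (1/2)(6)(0.6667)^2), a change of -986.1565.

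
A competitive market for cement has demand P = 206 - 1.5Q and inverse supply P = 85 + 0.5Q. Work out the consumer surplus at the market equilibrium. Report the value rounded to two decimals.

Equilibrium: 206 - 1.5Q = 85 + 0.5Q, so Q* = 60.5 and P* = 115.25.
CS is the area between the demand curve and P* from 0 to Q*: (1/2)(60.5)(90.75) = 2745.1875.

2745.19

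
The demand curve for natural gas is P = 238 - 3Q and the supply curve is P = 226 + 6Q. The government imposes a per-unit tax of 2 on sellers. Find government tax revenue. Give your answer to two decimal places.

Without the tax, 238 - 3Q = 226 + 6Q so Q* = 1.3333 and P* = 234.
With the tax, sellers need 2 more per unit: 238 - 3Q = 226 + 6Q + 2, so Q_t = 1.1111. Buyers pay P_b = 234.6667; sellers receive P_s = P_b - 2 = 232.6667.
Tax revenue = t x Q_t = 2 x 1.1111 = 2.2222.

2.22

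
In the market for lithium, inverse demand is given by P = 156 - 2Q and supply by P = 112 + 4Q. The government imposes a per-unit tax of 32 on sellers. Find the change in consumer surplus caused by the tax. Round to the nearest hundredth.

-49.78

Without the tax, 156 - 2Q = 112 + 4Q so Q* = 7.3333 and P* = 141.3333.
A tax on sellers shifts supply up by 32: 156 - 2Q = 112 + 4Q + 32, so Q_t = 2. Buyers pay P_b = 152; sellers receive P_s = P_b - 32 = 120.
CS falls from (1/2)(7.3333)(14.6667) = 53.7778 to (1/2)(2)(4) = 4, a change of -49.7778.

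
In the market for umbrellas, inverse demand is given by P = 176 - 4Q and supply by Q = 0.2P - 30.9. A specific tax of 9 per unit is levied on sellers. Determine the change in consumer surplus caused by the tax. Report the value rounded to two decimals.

Rewriting supply in inverse form: P = 154.5 + 5Q.
Without the tax, 176 - 4Q = 154.5 + 5Q so Q* = 2.3889 and P* = 166.4444.
With the tax, sellers need 9 more per unit: 176 - 4Q = 154.5 + 5Q + 9, so Q_t = 1.3889. Buyers pay P_b = 170.4444; sellers receive P_s = P_b - 9 = 161.4444.
CS falls from (1/2)(2.3889)(9.5556) = 11.4136 to (1/2)(1.3889)(5.5556) = 3.858, a change of -7.5556.

-7.56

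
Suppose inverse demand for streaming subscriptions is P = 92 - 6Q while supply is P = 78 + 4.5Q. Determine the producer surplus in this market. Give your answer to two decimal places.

Equilibrium: 92 - 6Q = 78 + 4.5Q, so Q* = 1.3333 and P* = 84.
PS is the area between P* and the supply curve from 0 to Q*: (1/2)(1.3333)(6) = 4.

4.00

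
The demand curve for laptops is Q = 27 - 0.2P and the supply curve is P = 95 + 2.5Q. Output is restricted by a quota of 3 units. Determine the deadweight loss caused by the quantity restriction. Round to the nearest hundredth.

Rewriting demand in inverse form: P = 135 - 5Q.
Without the quota, 135 - 5Q = 95 + 2.5Q gives Q* = 5.3333.
At Q = 3 the demand price is 135 - 5(3) = 120 and the supply price is 95 + 2.5(3) = 102.5.
Deadweight loss is the triangle between the curves from 3 to 5.3333: (1/2)(120 - 102.5)(5.3333 - 3) = 20.4167.

20.42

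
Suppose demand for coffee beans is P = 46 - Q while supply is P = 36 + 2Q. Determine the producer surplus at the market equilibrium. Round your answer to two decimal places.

Set 46 - Q = 36 + 2Q, which gives 10 = 3Q, so Q* = 3.3333 and P* = 46 - (3.3333) = 42.6667.
The supply curve's price intercept is 36, so PS = (1/2)(Q*)(P* - 36) = (1/2)(3.3333)(6.6667) = 11.1111.

11.11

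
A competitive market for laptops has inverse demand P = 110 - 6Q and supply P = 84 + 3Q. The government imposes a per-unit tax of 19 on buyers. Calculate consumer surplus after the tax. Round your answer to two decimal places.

Without the tax, 110 - 6Q = 84 + 3Q so Q* = 2.8889 and P* = 92.6667.
A tax on buyers shifts demand down by 19: (110 - 19) - 6Q = 84 + 3Q, so Q_t = 0.7778. Buyers pay P_b = 105.3333; sellers receive P_s = P_b - 19 = 86.3333.
Consumer surplus is the triangle under demand above P_b: (1/2)(0.7778)(110 - 105.3333) = 1.8148.

1.81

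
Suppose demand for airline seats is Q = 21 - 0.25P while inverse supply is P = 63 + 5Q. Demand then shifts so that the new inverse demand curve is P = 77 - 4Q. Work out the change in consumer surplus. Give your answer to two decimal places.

-6.05

Rewriting demand in inverse form: P = 84 - 4Q.
Initial equilibrium: Q_0 = 2.3333, P_0 = 74.6667; CS_0 = (1/2)(2.3333)(9.3333) = 10.8889, PS_0 = (1/2)(2.3333)(11.6667) = 13.6111.
New equilibrium: 77 - 4Q = 63 + 5Q gives Q_1 = 1.5556, P_1 = 70.7778; CS_1 = 4.8395, PS_1 = 6.0494.
Change in consumer surplus = 4.8395 - 10.8889 = -6.0494.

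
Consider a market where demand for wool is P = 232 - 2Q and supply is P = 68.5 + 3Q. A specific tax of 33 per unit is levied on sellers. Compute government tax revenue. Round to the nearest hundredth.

861.30

Without the tax, 232 - 2Q = 68.5 + 3Q so Q* = 32.7 and P* = 166.6.
With the tax, sellers need 33 more per unit: 232 - 2Q = 68.5 + 3Q + 33, so Q_t = 26.1. Buyers pay P_b = 179.8; sellers receive P_s = P_b - 33 = 146.8.
Tax revenue = t x Q_t = 33 x 26.1 = 861.3.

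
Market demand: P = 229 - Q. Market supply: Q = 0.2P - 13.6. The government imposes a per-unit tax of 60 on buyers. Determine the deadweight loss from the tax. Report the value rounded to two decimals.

Rewriting supply in inverse form: P = 68 + 5Q.
Without the tax, 229 - Q = 68 + 5Q so Q* = 26.8333 and P* = 202.1667.
With the tax, buyers' net willingness to pay falls by 60: (229 - 60) - Q = 68 + 5Q, so Q_t = 16.8333. Buyers pay P_b = 212.1667; sellers receive P_s = P_b - 60 = 152.1667.
The welfare triangle lost has base Q* - Q_t = 10 and height t = 60, so DWL = (1/2)(10)(60) = 300.

300.00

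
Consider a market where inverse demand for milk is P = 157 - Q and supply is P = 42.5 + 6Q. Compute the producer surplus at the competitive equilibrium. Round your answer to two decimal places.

Set 157 - Q = 42.5 + 6Q, which gives 114.5 = 7Q, so Q* = 16.3571 and P* = 157 - (16.3571) = 140.6429.
The supply curve's price intercept is 42.5, so PS = (1/2)(Q*)(P* - 42.5) = (1/2)(16.3571)(98.1429) = 802.6684.

802.67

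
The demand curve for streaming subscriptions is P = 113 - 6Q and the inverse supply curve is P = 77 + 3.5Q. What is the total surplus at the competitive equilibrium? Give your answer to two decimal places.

68.21

Setting demand equal to supply, 36 = 9.5Q, so Q* = 3.7895 and P* = 90.2632.
CS = (1/2)(3.7895)(22.7368) = 43.0803 and PS = (1/2)(3.7895)(13.2632) = 25.1302, so total surplus = 68.2105.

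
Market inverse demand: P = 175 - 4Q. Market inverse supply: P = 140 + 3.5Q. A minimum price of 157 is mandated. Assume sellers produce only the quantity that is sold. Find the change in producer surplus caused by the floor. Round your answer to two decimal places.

2.95

Free-market equilibrium: 175 - 4Q = 140 + 3.5Q gives Q* = 4.6667, P* = 156.3333.
At the floor price 157, quantity demanded is (175 - 157)/4 = 4.5; demand is the short side, so Q = 4.5 trades at P = 157.
PS goes from (1/2)(4.6667)(16.3333) = 38.1111 to 41.0625 (computed as (157 - 140)(4.5) - (1/2)(3.5)(4.5)^2), a change of 2.9514.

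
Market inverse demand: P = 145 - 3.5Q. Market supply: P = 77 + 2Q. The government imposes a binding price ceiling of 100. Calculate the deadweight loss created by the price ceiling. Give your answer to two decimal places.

2.05

Free-market equilibrium: 145 - 3.5Q = 77 + 2Q gives Q* = 12.3636, P* = 101.7273.
At the ceiling price 100, quantity supplied is (100 - 77)/2 = 11.5; supply is the short side, so Q = 11.5 trades at P = 100.
The lost-trades triangle has base Q* - 11.5 = 0.8636 and height equal to the gap between the curves at Q = 11.5, which is 104.75 - 100 = 4.75. DWL = (1/2)(0.8636)(4.75) = 2.0511.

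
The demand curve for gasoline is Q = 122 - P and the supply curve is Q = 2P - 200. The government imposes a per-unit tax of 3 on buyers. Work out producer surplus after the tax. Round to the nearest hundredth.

Rewriting demand in inverse form: P = 122 - Q.
Rewriting supply in inverse form: P = 100 + 0.5Q.
Pre-tax equilibrium: 122 - Q = 100 + 0.5Q gives Q* = 14.6667, P* = 107.3333.
A tax on buyers shifts demand down by 3: (122 - 3) - Q = 100 + 0.5Q, so Q_t = 12.6667. Buyers pay P_b = 109.3333; sellers receive P_s = P_b - 3 = 106.3333.
Producer surplus is the triangle above supply below P_s: (1/2)(12.6667)(106.3333 - 100) = 40.1111.

40.11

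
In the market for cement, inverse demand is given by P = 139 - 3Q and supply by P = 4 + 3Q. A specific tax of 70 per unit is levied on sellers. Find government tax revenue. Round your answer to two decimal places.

Pre-tax equilibrium: 139 - 3Q = 4 + 3Q gives Q* = 22.5, P* = 71.5.
A tax on sellers shifts supply up by 70: 139 - 3Q = 4 + 3Q + 70, so Q_t = 10.8333. Buyers pay P_b = 106.5; sellers receive P_s = P_b - 70 = 36.5.
Revenue is the tax times quantity traded: 70 x 10.8333 = 758.3333.

758.33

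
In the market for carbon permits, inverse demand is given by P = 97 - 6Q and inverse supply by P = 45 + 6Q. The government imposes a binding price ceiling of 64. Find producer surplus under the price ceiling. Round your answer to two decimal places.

Without the control, 97 - 6Q = 45 + 6Q so Q* = 4.3333 and P* = 71.
At P = 64, sellers supply (64 - 45)/6 = 3.1667 while buyers want more, so the quantity traded is 3.1667 at price 64.
PS is the triangle above supply below 64: (1/2)(3.1667)(64 - 45) = 30.0833.

30.08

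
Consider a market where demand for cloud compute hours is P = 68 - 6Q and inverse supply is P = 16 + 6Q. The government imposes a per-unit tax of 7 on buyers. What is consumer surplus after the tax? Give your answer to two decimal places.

42.19

Without the tax, 68 - 6Q = 16 + 6Q so Q* = 4.3333 and P* = 42.
With the tax, buyers' net willingness to pay falls by 7: (68 - 7) - 6Q = 16 + 6Q, so Q_t = 3.75. Buyers pay P_b = 45.5; sellers receive P_s = P_b - 7 = 38.5.
CS = (1/2)(Q_t)(68 - P_b) = (1/2)(3.75)(22.5) = 42.1875.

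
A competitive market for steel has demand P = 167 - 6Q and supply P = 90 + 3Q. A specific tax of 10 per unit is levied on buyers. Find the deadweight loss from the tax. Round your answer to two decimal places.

5.56

Without the tax, 167 - 6Q = 90 + 3Q so Q* = 8.5556 and P* = 115.6667.
With the tax, buyers' net willingness to pay falls by 10: (167 - 10) - 6Q = 90 + 3Q, so Q_t = 7.4444. Buyers pay P_b = 122.3333; sellers receive P_s = P_b - 10 = 112.3333.
The welfare triangle lost has base Q* - Q_t = 1.1111 and height t = 10, so DWL = (1/2)(1.1111)(10) = 5.5556.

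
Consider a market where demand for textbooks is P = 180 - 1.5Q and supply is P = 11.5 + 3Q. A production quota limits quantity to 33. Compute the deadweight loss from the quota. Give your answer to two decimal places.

44.44

Without the quota, 180 - 1.5Q = 11.5 + 3Q gives Q* = 37.4444.
At Q = 33 the demand price is 180 - 1.5(33) = 130.5 and the supply price is 11.5 + 3(33) = 110.5.
Deadweight loss is the triangle between the curves from 33 to 37.4444: (1/2)(130.5 - 110.5)(37.4444 - 33) = 44.4444.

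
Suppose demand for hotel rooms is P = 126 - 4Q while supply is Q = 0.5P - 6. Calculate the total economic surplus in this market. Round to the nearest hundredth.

Rewriting supply in inverse form: P = 12 + 2Q.
Setting demand equal to supply, 114 = 6Q, so Q* = 19 and P* = 50.
Total surplus is the full triangle between the curves from 0 to Q*: (1/2)(19)(126 - 12) = 1083.

1083.00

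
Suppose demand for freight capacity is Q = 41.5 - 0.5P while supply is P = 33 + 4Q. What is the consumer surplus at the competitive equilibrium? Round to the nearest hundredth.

69.44

Rewriting demand in inverse form: P = 83 - 2Q.
Equilibrium: 83 - 2Q = 33 + 4Q, so Q* = 8.3333 and P* = 66.3333.
CS is the area between the demand curve and P* from 0 to Q*: (1/2)(8.3333)(16.6667) = 69.4444.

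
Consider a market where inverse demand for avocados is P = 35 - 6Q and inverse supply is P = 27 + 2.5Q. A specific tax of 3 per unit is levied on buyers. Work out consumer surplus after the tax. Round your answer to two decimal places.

Pre-tax equilibrium: 35 - 6Q = 27 + 2.5Q gives Q* = 0.9412, P* = 29.3529.
A tax on buyers shifts demand down by 3: (35 - 3) - 6Q = 27 + 2.5Q, so Q_t = 0.5882. Buyers pay P_b = 31.4706; sellers receive P_s = P_b - 3 = 28.4706.
Consumer surplus is the triangle under demand above P_b: (1/2)(0.5882)(35 - 31.4706) = 1.0381.

1.04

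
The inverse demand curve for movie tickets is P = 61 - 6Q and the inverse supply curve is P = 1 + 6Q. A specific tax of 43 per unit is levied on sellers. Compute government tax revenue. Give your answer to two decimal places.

60.92

Without the tax, 61 - 6Q = 1 + 6Q so Q* = 5 and P* = 31.
With the tax, sellers need 43 more per unit: 61 - 6Q = 1 + 6Q + 43, so Q_t = 1.4167. Buyers pay P_b = 52.5; sellers receive P_s = P_b - 43 = 9.5.
Revenue is the tax times quantity traded: 43 x 1.4167 = 60.9167.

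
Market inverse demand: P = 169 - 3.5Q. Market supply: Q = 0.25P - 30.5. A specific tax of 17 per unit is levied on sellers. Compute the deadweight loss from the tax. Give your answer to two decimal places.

Rewriting supply in inverse form: P = 122 + 4Q.
Pre-tax equilibrium: 169 - 3.5Q = 122 + 4Q gives Q* = 6.2667, P* = 147.0667.
A tax on sellers shifts supply up by 17: 169 - 3.5Q = 122 + 4Q + 17, so Q_t = 4. Buyers pay P_b = 155; sellers receive P_s = P_b - 17 = 138.
Deadweight loss is the triangle between the curves from Q_t to Q*: (1/2)(6.2667 - 4)(17) = 19.2667.

19.27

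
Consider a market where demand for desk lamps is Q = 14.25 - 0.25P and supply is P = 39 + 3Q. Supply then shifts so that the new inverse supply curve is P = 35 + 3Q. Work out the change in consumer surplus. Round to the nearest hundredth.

Rewriting demand in inverse form: P = 57 - 4Q.
Initial equilibrium: Q_0 = 2.5714, P_0 = 46.7143; CS_0 = (1/2)(2.5714)(10.2857) = 13.2245, PS_0 = (1/2)(2.5714)(7.7143) = 9.9184.
New equilibrium: 57 - 4Q = 35 + 3Q gives Q_1 = 3.1429, P_1 = 44.4286; CS_1 = 19.7551, PS_1 = 14.8163.
Change in consumer surplus = 19.7551 - 13.2245 = 6.5306.

6.53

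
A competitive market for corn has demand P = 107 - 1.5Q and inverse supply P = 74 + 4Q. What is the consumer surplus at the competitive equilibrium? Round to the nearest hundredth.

Equilibrium: 107 - 1.5Q = 74 + 4Q, so Q* = 6 and P* = 98.
CS is the area between the demand curve and P* from 0 to Q*: (1/2)(6)(9) = 27.

27.00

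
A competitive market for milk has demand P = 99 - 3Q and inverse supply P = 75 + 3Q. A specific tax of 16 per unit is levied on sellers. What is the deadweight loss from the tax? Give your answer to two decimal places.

21.33

Without the tax, 99 - 3Q = 75 + 3Q so Q* = 4 and P* = 87.
A tax on sellers shifts supply up by 16: 99 - 3Q = 75 + 3Q + 16, so Q_t = 1.3333. Buyers pay P_b = 95; sellers receive P_s = P_b - 16 = 79.
Deadweight loss is the triangle between the curves from Q_t to Q*: (1/2)(4 - 1.3333)(16) = 21.3333.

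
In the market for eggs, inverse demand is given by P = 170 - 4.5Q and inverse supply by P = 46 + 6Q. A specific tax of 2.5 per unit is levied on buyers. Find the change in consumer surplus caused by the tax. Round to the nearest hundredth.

-12.53

Without the tax, 170 - 4.5Q = 46 + 6Q so Q* = 11.8095 and P* = 116.8571.
With the tax, buyers' net willingness to pay falls by 2.5: (170 - 2.5) - 4.5Q = 46 + 6Q, so Q_t = 11.5714. Buyers pay P_b = 117.9286; sellers receive P_s = P_b - 2.5 = 115.4286.
CS falls from (1/2)(11.8095)(53.1429) = 313.7959 to (1/2)(11.5714)(52.0714) = 301.2704, a change of -12.5255.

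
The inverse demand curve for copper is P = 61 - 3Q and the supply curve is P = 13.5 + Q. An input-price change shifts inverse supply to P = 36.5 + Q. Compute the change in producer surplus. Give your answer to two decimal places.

-51.75

Initial equilibrium: Q_0 = 11.875, P_0 = 25.375; CS_0 = (1/2)(11.875)(35.625) = 211.5234, PS_0 = (1/2)(11.875)(11.875) = 70.5078.
New equilibrium: 61 - 3Q = 36.5 + Q gives Q_1 = 6.125, P_1 = 42.625; CS_1 = 56.2734, PS_1 = 18.7578.
Change in producer surplus = 18.7578 - 70.5078 = -51.75.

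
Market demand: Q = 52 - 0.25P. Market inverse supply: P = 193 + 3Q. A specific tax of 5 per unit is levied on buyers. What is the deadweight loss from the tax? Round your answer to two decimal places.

1.79

Rewriting demand in inverse form: P = 208 - 4Q.
Without the tax, 208 - 4Q = 193 + 3Q so Q* = 2.1429 and P* = 199.4286.
With the tax, buyers' net willingness to pay falls by 5: (208 - 5) - 4Q = 193 + 3Q, so Q_t = 1.4286. Buyers pay P_b = 202.2857; sellers receive P_s = P_b - 5 = 197.2857.
Deadweight loss is the triangle between the curves from Q_t to Q*: (1/2)(2.1429 - 1.4286)(5) = 1.7857.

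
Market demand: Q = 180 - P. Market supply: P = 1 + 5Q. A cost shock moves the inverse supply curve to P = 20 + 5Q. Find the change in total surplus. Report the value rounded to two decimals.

-536.75

Rewriting demand in inverse form: P = 180 - Q.
Initial equilibrium: Q_0 = 29.8333, P_0 = 150.1667; CS_0 = (1/2)(29.8333)(29.8333) = 445.0139, PS_0 = (1/2)(29.8333)(149.1667) = 2225.0694.
New equilibrium: 180 - Q = 20 + 5Q gives Q_1 = 26.6667, P_1 = 153.3333; CS_1 = 355.5556, PS_1 = 1777.7778.
Change in total surplus = (355.5556 + 1777.7778) - (445.0139 + 2225.0694) = -536.75.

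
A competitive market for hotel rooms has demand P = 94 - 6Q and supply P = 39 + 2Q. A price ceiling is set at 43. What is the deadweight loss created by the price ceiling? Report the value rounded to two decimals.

95.06

Free-market equilibrium: 94 - 6Q = 39 + 2Q gives Q* = 6.875, P* = 52.75.
At P = 43, sellers supply (43 - 39)/2 = 2 while buyers want more, so the quantity traded is 2 at price 43.
The lost-trades triangle has base Q* - 2 = 4.875 and height equal to the gap between the curves at Q = 2, which is 82 - 43 = 39. DWL = (1/2)(4.875)(39) = 95.0625.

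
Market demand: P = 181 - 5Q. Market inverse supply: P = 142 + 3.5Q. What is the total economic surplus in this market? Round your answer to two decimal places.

89.47

Set 181 - 5Q = 142 + 3.5Q, which gives 39 = 8.5Q, so Q* = 4.5882 and P* = 181 - 5(4.5882) = 158.0588.
CS = (1/2)(4.5882)(22.9412) = 52.6298 and PS = (1/2)(4.5882)(16.0588) = 36.8408, so total surplus = 89.4706.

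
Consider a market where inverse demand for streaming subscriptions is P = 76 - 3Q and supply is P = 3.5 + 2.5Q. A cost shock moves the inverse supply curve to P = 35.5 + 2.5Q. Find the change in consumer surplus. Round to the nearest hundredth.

-179.31

Initial equilibrium: Q_0 = 13.1818, P_0 = 36.4545; CS_0 = (1/2)(13.1818)(39.5455) = 260.6405, PS_0 = (1/2)(13.1818)(32.9545) = 217.2004.
New equilibrium: 76 - 3Q = 35.5 + 2.5Q gives Q_1 = 7.3636, P_1 = 53.9091; CS_1 = 81.3347, PS_1 = 67.7789.
Change in consumer surplus = 81.3347 - 260.6405 = -179.3058.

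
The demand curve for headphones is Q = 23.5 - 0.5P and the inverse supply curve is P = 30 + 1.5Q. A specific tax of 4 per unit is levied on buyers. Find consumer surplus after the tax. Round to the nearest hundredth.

Rewriting demand in inverse form: P = 47 - 2Q.
Without the tax, 47 - 2Q = 30 + 1.5Q so Q* = 4.8571 and P* = 37.2857.
A tax on buyers shifts demand down by 4: (47 - 4) - 2Q = 30 + 1.5Q, so Q_t = 3.7143. Buyers pay P_b = 39.5714; sellers receive P_s = P_b - 4 = 35.5714.
CS = (1/2)(Q_t)(47 - P_b) = (1/2)(3.7143)(7.4286) = 13.7959.

13.80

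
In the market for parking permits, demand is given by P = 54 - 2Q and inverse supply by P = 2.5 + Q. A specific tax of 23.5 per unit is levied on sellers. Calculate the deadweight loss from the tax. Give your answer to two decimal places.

92.04

Without the tax, 54 - 2Q = 2.5 + Q so Q* = 17.1667 and P* = 19.6667.
A tax on sellers shifts supply up by 23.5: 54 - 2Q = 2.5 + Q + 23.5, so Q_t = 9.3333. Buyers pay P_b = 35.3333; sellers receive P_s = P_b - 23.5 = 11.8333.
Deadweight loss is the triangle between the curves from Q_t to Q*: (1/2)(17.1667 - 9.3333)(23.5) = 92.0417.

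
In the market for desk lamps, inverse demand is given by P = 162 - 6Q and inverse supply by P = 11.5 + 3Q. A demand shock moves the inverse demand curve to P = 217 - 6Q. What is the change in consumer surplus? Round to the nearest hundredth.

725.19

Initial equilibrium: Q_0 = 16.7222, P_0 = 61.6667; CS_0 = (1/2)(16.7222)(100.3333) = 838.8981, PS_0 = (1/2)(16.7222)(50.1667) = 419.4491.
New equilibrium: 217 - 6Q = 11.5 + 3Q gives Q_1 = 22.8333, P_1 = 80; CS_1 = 1564.0833, PS_1 = 782.0417.
Change in consumer surplus = 1564.0833 - 838.8981 = 725.1852.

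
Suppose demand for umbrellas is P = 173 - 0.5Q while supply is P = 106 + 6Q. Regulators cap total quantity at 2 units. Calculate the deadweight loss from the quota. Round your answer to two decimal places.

224.31

Unrestricted equilibrium: Q* = (173 - 106)/(0.5 + 6) = 10.3077.
At Q = 2 the demand price is 173 - 0.5(2) = 172 and the supply price is 106 + 6(2) = 118.
DWL = (1/2)(gap between curves at 2) x (Q* - 2) = (1/2)(54)(8.3077) = 224.3077.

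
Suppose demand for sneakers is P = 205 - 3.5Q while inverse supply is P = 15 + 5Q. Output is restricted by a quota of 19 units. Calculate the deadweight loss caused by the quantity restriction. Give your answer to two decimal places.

47.78

Without the quota, 205 - 3.5Q = 15 + 5Q gives Q* = 22.3529.
At Q = 19 the demand price is 205 - 3.5(19) = 138.5 and the supply price is 15 + 5(19) = 110.
DWL = (1/2)(gap between curves at 19) x (Q* - 19) = (1/2)(28.5)(3.3529) = 47.7794.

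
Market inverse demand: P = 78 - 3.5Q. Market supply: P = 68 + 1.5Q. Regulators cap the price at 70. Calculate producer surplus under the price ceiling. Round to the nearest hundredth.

Free-market equilibrium: 78 - 3.5Q = 68 + 1.5Q gives Q* = 2, P* = 71.
At the ceiling price 70, quantity supplied is (70 - 68)/1.5 = 1.3333; supply is the short side, so Q = 1.3333 trades at P = 70.
PS is the triangle above supply below 70: (1/2)(1.3333)(70 - 68) = 1.3333.

1.33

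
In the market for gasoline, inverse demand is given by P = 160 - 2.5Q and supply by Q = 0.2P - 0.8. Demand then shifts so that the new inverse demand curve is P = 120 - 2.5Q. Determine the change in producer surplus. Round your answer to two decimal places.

Rewriting supply in inverse form: P = 4 + 5Q.
Initial equilibrium: Q_0 = 20.8, P_0 = 108; CS_0 = (1/2)(20.8)(52) = 540.8, PS_0 = (1/2)(20.8)(104) = 1081.6.
New equilibrium: 120 - 2.5Q = 4 + 5Q gives Q_1 = 15.4667, P_1 = 81.3333; CS_1 = 299.0222, PS_1 = 598.0444.
Change in producer surplus = 598.0444 - 1081.6 = -483.5556.

-483.56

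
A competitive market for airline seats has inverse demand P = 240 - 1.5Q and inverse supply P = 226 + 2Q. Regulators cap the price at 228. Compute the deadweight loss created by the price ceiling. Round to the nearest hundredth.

15.75

Without the control, 240 - 1.5Q = 226 + 2Q so Q* = 4 and P* = 234.
At the ceiling price 228, quantity supplied is (228 - 226)/2 = 1; supply is the short side, so Q = 1 trades at P = 228.
At Q = 1 the demand price is 238.5 and the supply price is 228. Deadweight loss is the triangle between the curves from 1 to 4: (1/2)(238.5 - 228)(4 - 1) = 15.75.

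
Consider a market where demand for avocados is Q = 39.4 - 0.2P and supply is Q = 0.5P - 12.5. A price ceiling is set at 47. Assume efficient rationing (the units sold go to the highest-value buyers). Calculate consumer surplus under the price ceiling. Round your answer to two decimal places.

1347.50

Rewriting demand in inverse form: P = 197 - 5Q.
Rewriting supply in inverse form: P = 25 + 2Q.
Without the control, 197 - 5Q = 25 + 2Q so Q* = 24.5714 and P* = 74.1429.
At P = 47, sellers supply (47 - 25)/2 = 11 while buyers want more, so the quantity traded is 11 at price 47.
The demand price at Q = 11 is 142. CS is the trapezoid between demand and 47 over [0, 11]: (1/2)[(197 - 47) + (142 - 47)](11) = 1347.5.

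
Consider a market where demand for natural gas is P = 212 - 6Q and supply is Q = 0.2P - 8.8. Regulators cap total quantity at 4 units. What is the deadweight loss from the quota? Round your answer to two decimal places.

698.91

Rewriting supply in inverse form: P = 44 + 5Q.
Unrestricted equilibrium: Q* = (212 - 44)/(6 + 5) = 15.2727.
At Q = 4 the demand price is 212 - 6(4) = 188 and the supply price is 44 + 5(4) = 64.
DWL = (1/2)(gap between curves at 4) x (Q* - 4) = (1/2)(124)(11.2727) = 698.9091.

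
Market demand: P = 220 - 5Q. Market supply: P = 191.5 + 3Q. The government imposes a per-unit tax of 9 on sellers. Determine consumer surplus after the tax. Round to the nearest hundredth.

Pre-tax equilibrium: 220 - 5Q = 191.5 + 3Q gives Q* = 3.5625, P* = 202.1875.
A tax on sellers shifts supply up by 9: 220 - 5Q = 191.5 + 3Q + 9, so Q_t = 2.4375. Buyers pay P_b = 207.8125; sellers receive P_s = P_b - 9 = 198.8125.
CS = (1/2)(Q_t)(220 - P_b) = (1/2)(2.4375)(12.1875) = 14.8535.

14.85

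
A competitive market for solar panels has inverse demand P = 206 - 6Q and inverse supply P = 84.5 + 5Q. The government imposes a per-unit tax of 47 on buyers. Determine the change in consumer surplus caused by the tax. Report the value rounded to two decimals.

Without the tax, 206 - 6Q = 84.5 + 5Q so Q* = 11.0455 and P* = 139.7273.
With the tax, buyers' net willingness to pay falls by 47: (206 - 47) - 6Q = 84.5 + 5Q, so Q_t = 6.7727. Buyers pay P_b = 165.3636; sellers receive P_s = P_b - 47 = 118.3636.
Consumers lose the trapezoid between P* and P_b out to Q_t plus the triangle from Q_t to Q*: change in CS = 137.6095 - 366.0062 = -228.3967.

-228.40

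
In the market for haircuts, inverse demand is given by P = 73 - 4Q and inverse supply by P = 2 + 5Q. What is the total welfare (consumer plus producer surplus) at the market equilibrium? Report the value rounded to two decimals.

280.06

Set 73 - 4Q = 2 + 5Q, which gives 71 = 9Q, so Q* = 7.8889 and P* = 73 - 4(7.8889) = 41.4444.
CS = (1/2)(7.8889)(31.5556) = 124.4691 and PS = (1/2)(7.8889)(39.4444) = 155.5864, so total surplus = 280.0556.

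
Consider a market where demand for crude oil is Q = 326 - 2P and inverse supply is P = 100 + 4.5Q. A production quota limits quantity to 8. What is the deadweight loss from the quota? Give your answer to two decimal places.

Rewriting demand in inverse form: P = 163 - 0.5Q.
Without the quota, 163 - 0.5Q = 100 + 4.5Q gives Q* = 12.6.
At Q = 8 the demand price is 163 - 0.5(8) = 159 and the supply price is 100 + 4.5(8) = 136.
Deadweight loss is the triangle between the curves from 8 to 12.6: (1/2)(159 - 136)(12.6 - 8) = 52.9.

52.90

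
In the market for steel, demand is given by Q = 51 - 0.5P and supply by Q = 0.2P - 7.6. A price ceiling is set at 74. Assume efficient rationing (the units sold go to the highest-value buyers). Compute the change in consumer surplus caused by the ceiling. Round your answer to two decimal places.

Rewriting demand in inverse form: P = 102 - 2Q.
Rewriting supply in inverse form: P = 38 + 5Q.
Without the control, 102 - 2Q = 38 + 5Q so Q* = 9.1429 and P* = 83.7143.
At P = 74, sellers supply (74 - 38)/5 = 7.2 while buyers want more, so the quantity traded is 7.2 at price 74.
CS goes from (1/2)(9.1429)(18.2857) = 83.5918 to 149.76 (computed as (102 - 74)(7.2) - (1/2)(2)(7.2)^2), a change of 66.1682.

66.17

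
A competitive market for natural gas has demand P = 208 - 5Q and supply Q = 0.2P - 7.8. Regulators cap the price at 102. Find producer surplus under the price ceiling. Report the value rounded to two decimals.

Rewriting supply in inverse form: P = 39 + 5Q.
Free-market equilibrium: 208 - 5Q = 39 + 5Q gives Q* = 16.9, P* = 123.5.
At P = 102, sellers supply (102 - 39)/5 = 12.6 while buyers want more, so the quantity traded is 12.6 at price 102.
PS is the triangle above supply below 102: (1/2)(12.6)(102 - 39) = 396.9.

396.90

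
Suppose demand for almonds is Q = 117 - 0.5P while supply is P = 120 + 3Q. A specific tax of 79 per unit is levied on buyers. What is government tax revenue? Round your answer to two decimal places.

553.00

Rewriting demand in inverse form: P = 234 - 2Q.
Without the tax, 234 - 2Q = 120 + 3Q so Q* = 22.8 and P* = 188.4.
With the tax, buyers' net willingness to pay falls by 79: (234 - 79) - 2Q = 120 + 3Q, so Q_t = 7. Buyers pay P_b = 220; sellers receive P_s = P_b - 79 = 141.
Tax revenue = t x Q_t = 79 x 7 = 553.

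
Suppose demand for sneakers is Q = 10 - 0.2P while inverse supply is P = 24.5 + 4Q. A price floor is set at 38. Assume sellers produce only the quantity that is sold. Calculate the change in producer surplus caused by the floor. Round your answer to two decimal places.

4.82

Rewriting demand in inverse form: P = 50 - 5Q.
Free-market equilibrium: 50 - 5Q = 24.5 + 4Q gives Q* = 2.8333, P* = 35.8333.
At P = 38, buyers demand (50 - 38)/5 = 2.4 while sellers would supply more, so the quantity traded is 2.4 at price 38.
PS goes from (1/2)(2.8333)(11.3333) = 16.0556 to 20.88 (computed as (38 - 24.5)(2.4) - (1/2)(4)(2.4)^2), a change of 4.8244.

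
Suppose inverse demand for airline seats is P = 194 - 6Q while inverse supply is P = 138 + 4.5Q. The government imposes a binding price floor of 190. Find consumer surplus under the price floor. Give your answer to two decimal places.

Free-market equilibrium: 194 - 6Q = 138 + 4.5Q gives Q* = 5.3333, P* = 162.
At P = 190, buyers demand (194 - 190)/6 = 0.6667 while sellers would supply more, so the quantity traded is 0.6667 at price 190.
CS is the triangle under demand above 190: (1/2)(0.6667)(194 - 190) = 1.3333.

1.33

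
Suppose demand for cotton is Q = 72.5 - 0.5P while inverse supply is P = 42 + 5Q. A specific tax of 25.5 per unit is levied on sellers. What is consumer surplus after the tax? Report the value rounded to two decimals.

122.58

Rewriting demand in inverse form: P = 145 - 2Q.
Without the tax, 145 - 2Q = 42 + 5Q so Q* = 14.7143 and P* = 115.5714.
A tax on sellers shifts supply up by 25.5: 145 - 2Q = 42 + 5Q + 25.5, so Q_t = 11.0714. Buyers pay P_b = 122.8571; sellers receive P_s = P_b - 25.5 = 97.3571.
Consumer surplus is the triangle under demand above P_b: (1/2)(11.0714)(145 - 122.8571) = 122.5765.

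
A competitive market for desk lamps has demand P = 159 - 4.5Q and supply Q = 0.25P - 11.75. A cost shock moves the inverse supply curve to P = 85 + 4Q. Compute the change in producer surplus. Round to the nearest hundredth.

-195.65

Rewriting supply in inverse form: P = 47 + 4Q.
Initial equilibrium: Q_0 = 13.1765, P_0 = 99.7059; CS_0 = (1/2)(13.1765)(59.2941) = 390.6436, PS_0 = (1/2)(13.1765)(52.7059) = 347.2388.
New equilibrium: 159 - 4.5Q = 85 + 4Q gives Q_1 = 8.7059, P_1 = 119.8235; CS_1 = 170.5329, PS_1 = 151.5848.
Change in producer surplus = 151.5848 - 347.2388 = -195.654.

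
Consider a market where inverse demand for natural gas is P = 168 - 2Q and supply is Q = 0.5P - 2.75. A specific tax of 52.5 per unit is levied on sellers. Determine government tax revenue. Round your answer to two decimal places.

1443.75

Rewriting supply in inverse form: P = 5.5 + 2Q.
Without the tax, 168 - 2Q = 5.5 + 2Q so Q* = 40.625 and P* = 86.75.
With the tax, sellers need 52.5 more per unit: 168 - 2Q = 5.5 + 2Q + 52.5, so Q_t = 27.5. Buyers pay P_b = 113; sellers receive P_s = P_b - 52.5 = 60.5.
Tax revenue = t x Q_t = 52.5 x 27.5 = 1443.75.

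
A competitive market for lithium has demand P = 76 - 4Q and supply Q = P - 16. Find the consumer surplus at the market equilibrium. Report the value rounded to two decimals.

Rewriting supply in inverse form: P = 16 + Q.
Set 76 - 4Q = 16 + Q, which gives 60 = 5Q, so Q* = 12 and P* = 76 - 4(12) = 28.
CS is the area between the demand curve and P* from 0 to Q*: (1/2)(12)(48) = 288.

288.00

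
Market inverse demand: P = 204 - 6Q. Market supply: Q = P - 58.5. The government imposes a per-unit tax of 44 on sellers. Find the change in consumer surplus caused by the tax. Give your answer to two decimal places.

Rewriting supply in inverse form: P = 58.5 + Q.
Without the tax, 204 - 6Q = 58.5 + Q so Q* = 20.7857 and P* = 79.2857.
With the tax, sellers need 44 more per unit: 204 - 6Q = 58.5 + Q + 44, so Q_t = 14.5. Buyers pay P_b = 117; sellers receive P_s = P_b - 44 = 73.
Consumers lose the trapezoid between P* and P_b out to Q_t plus the triangle from Q_t to Q*: change in CS = 630.75 - 1296.1378 = -665.3878.

-665.39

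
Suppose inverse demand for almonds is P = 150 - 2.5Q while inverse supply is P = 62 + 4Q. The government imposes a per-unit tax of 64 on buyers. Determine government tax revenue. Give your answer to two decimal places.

236.31

Without the tax, 150 - 2.5Q = 62 + 4Q so Q* = 13.5385 and P* = 116.1538.
A tax on buyers shifts demand down by 64: (150 - 64) - 2.5Q = 62 + 4Q, so Q_t = 3.6923. Buyers pay P_b = 140.7692; sellers receive P_s = P_b - 64 = 76.7692.
Revenue is the tax times quantity traded: 64 x 3.6923 = 236.3077.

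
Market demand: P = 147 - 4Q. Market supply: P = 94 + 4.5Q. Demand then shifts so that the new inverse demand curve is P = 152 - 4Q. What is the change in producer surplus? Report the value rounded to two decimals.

Initial equilibrium: Q_0 = 6.2353, P_0 = 122.0588; CS_0 = (1/2)(6.2353)(24.9412) = 77.7578, PS_0 = (1/2)(6.2353)(28.0588) = 87.4775.
New equilibrium: 152 - 4Q = 94 + 4.5Q gives Q_1 = 6.8235, P_1 = 124.7059; CS_1 = 93.1211, PS_1 = 104.7612.
Change in producer surplus = 104.7612 - 87.4775 = 17.2837.

17.28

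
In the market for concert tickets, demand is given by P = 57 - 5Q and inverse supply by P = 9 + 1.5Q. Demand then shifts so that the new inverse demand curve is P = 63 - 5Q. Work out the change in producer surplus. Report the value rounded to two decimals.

Initial equilibrium: Q_0 = 7.3846, P_0 = 20.0769; CS_0 = (1/2)(7.3846)(36.9231) = 136.3314, PS_0 = (1/2)(7.3846)(11.0769) = 40.8994.
New equilibrium: 63 - 5Q = 9 + 1.5Q gives Q_1 = 8.3077, P_1 = 21.4615; CS_1 = 172.5444, PS_1 = 51.7633.
Change in producer surplus = 51.7633 - 40.8994 = 10.8639.

10.86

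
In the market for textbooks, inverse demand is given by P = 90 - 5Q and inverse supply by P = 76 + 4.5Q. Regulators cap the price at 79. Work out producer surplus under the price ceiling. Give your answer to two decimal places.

Without the control, 90 - 5Q = 76 + 4.5Q so Q* = 1.4737 and P* = 82.6316.
At the ceiling price 79, quantity supplied is (79 - 76)/4.5 = 0.6667; supply is the short side, so Q = 0.6667 trades at P = 79.
PS is the triangle above supply below 79: (1/2)(0.6667)(79 - 76) = 1.

1.00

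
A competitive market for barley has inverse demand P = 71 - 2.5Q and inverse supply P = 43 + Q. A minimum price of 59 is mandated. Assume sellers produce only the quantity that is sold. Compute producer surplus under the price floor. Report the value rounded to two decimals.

Free-market equilibrium: 71 - 2.5Q = 43 + Q gives Q* = 8, P* = 51.
At P = 59, buyers demand (71 - 59)/2.5 = 4.8 while sellers would supply more, so the quantity traded is 4.8 at price 59.
The supply price at Q = 4.8 is 47.8. PS is the trapezoid between 59 and supply over [0, 4.8]: (1/2)[(59 - 43) + (59 - 47.8)](4.8) = 65.28.

65.28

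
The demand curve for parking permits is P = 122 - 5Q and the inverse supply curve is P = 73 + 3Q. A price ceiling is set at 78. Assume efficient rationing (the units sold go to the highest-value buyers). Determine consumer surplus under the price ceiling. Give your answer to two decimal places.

Without the control, 122 - 5Q = 73 + 3Q so Q* = 6.125 and P* = 91.375.
At the ceiling price 78, quantity supplied is (78 - 73)/3 = 1.6667; supply is the short side, so Q = 1.6667 trades at P = 78.
The demand price at Q = 1.6667 is 113.6667. CS is the trapezoid between demand and 78 over [0, 1.6667]: (1/2)[(122 - 78) + (113.6667 - 78)](1.6667) = 66.3889.

66.39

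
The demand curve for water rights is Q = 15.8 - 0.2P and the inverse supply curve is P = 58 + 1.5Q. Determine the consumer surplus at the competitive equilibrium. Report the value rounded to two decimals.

26.09

Rewriting demand in inverse form: P = 79 - 5Q.
Equilibrium: 79 - 5Q = 58 + 1.5Q, so Q* = 3.2308 and P* = 62.8462.
CS is the area between the demand curve and P* from 0 to Q*: (1/2)(3.2308)(16.1538) = 26.0947.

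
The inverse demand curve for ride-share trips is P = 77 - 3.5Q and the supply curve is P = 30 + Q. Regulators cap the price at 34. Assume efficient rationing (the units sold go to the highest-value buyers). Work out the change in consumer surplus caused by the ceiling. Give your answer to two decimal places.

Without the control, 77 - 3.5Q = 30 + Q so Q* = 10.4444 and P* = 40.4444.
At the ceiling price 34, quantity supplied is (34 - 30)/1 = 4; supply is the short side, so Q = 4 trades at P = 34.
CS goes from (1/2)(10.4444)(36.5556) = 190.9012 to 144 (computed as (77 - 34)(4) - (1/2)(3.5)(4)^2), a change of -46.9012.

-46.90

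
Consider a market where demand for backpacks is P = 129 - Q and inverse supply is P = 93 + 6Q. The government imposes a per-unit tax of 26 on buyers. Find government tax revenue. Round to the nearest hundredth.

Without the tax, 129 - Q = 93 + 6Q so Q* = 5.1429 and P* = 123.8571.
A tax on buyers shifts demand down by 26: (129 - 26) - Q = 93 + 6Q, so Q_t = 1.4286. Buyers pay P_b = 127.5714; sellers receive P_s = P_b - 26 = 101.5714.
Tax revenue = t x Q_t = 26 x 1.4286 = 37.1429.

37.14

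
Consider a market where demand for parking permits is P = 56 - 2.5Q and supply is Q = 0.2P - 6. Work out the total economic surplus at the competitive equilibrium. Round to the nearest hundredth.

Rewriting supply in inverse form: P = 30 + 5Q.
Set 56 - 2.5Q = 30 + 5Q, which gives 26 = 7.5Q, so Q* = 3.4667 and P* = 56 - 2.5(3.4667) = 47.3333.
Total surplus is the full triangle between the curves from 0 to Q*: (1/2)(3.4667)(56 - 30) = 45.0667.

45.07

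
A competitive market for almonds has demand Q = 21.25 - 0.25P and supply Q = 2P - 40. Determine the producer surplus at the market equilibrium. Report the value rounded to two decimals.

Rewriting demand in inverse form: P = 85 - 4Q.
Rewriting supply in inverse form: P = 20 + 0.5Q.
Equilibrium: 85 - 4Q = 20 + 0.5Q, so Q* = 14.4444 and P* = 27.2222.
PS is the area between P* and the supply curve from 0 to Q*: (1/2)(14.4444)(7.2222) = 52.1605.

52.16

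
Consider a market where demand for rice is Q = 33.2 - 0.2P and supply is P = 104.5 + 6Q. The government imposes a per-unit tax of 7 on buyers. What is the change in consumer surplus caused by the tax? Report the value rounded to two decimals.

-16.78

Rewriting demand in inverse form: P = 166 - 5Q.
Without the tax, 166 - 5Q = 104.5 + 6Q so Q* = 5.5909 and P* = 138.0455.
With the tax, buyers' net willingness to pay falls by 7: (166 - 7) - 5Q = 104.5 + 6Q, so Q_t = 4.9545. Buyers pay P_b = 141.2273; sellers receive P_s = P_b - 7 = 134.2273.
CS falls from (1/2)(5.5909)(27.9545) = 78.1457 to (1/2)(4.9545)(24.7727) = 61.3688, a change of -16.7769.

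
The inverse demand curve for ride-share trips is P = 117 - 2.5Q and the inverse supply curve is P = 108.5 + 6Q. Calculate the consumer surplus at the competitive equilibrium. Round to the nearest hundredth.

Setting demand equal to supply, 8.5 = 8.5Q, so Q* = 1 and P* = 114.5.
CS is the area between the demand curve and P* from 0 to Q*: (1/2)(1)(2.5) = 1.25.

1.25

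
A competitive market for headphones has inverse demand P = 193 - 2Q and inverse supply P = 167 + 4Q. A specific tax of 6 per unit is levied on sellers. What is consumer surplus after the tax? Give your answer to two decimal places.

Without the tax, 193 - 2Q = 167 + 4Q so Q* = 4.3333 and P* = 184.3333.
A tax on sellers shifts supply up by 6: 193 - 2Q = 167 + 4Q + 6, so Q_t = 3.3333. Buyers pay P_b = 186.3333; sellers receive P_s = P_b - 6 = 180.3333.
CS = (1/2)(Q_t)(193 - P_b) = (1/2)(3.3333)(6.6667) = 11.1111.

11.11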